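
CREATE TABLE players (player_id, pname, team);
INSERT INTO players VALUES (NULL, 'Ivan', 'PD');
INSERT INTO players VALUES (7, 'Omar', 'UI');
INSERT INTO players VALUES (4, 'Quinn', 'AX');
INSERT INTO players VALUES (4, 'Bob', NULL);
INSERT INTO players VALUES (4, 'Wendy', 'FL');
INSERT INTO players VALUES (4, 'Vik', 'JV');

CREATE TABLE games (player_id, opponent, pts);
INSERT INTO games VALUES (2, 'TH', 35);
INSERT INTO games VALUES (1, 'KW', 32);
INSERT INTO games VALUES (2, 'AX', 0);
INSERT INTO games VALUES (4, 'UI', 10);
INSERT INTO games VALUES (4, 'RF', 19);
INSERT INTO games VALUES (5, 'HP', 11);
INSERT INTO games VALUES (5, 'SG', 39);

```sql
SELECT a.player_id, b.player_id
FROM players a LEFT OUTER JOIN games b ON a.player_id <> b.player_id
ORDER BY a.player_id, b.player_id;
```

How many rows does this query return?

28

LEFT JOIN keeps every row from `players`; unmatched rows get NULL for `games`'s columns.
Matching on a.player_id <> b.player_id. A NULL in a compared column never satisfies the condition.
Matched pairs: 27; unmatched a rows kept: 1.
Total: 27 matched + 1 padded = 28 rows.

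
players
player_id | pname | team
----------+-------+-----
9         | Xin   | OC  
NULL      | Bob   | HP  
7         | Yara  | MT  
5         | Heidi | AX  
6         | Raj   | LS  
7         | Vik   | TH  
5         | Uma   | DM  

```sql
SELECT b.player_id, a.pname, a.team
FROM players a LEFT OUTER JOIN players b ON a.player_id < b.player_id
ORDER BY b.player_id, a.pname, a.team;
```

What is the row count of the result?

LEFT JOIN keeps every row from `players a`; unmatched rows get NULL for `players b`'s columns.
Matching on a.player_id < b.player_id. A NULL in a compared column never satisfies the condition.
Matched pairs: 13; unmatched a rows kept: 2.
Total: 13 matched + 2 padded = 15 rows.

15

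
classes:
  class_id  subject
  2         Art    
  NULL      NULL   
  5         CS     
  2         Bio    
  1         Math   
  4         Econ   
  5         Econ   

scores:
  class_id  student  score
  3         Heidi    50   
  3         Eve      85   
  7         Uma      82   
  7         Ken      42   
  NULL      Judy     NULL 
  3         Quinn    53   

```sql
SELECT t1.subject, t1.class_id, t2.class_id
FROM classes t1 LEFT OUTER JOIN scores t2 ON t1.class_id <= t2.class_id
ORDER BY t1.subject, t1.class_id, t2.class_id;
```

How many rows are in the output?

22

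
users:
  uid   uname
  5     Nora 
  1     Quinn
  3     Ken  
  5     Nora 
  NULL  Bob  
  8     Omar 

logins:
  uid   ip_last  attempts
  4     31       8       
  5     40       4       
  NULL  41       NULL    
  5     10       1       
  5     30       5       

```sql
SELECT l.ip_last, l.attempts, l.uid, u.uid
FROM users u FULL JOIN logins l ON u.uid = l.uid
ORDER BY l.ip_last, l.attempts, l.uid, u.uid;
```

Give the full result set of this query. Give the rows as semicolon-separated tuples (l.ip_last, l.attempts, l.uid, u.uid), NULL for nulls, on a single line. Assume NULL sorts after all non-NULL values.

(10, 1, 5, 5); (10, 1, 5, 5); (30, 5, 5, 5); (30, 5, 5, 5); (31, 8, 4, NULL); (40, 4, 5, 5); (40, 4, 5, 5); (41, NULL, NULL, NULL); (NULL, NULL, NULL, 1); (NULL, NULL, NULL, 3); (NULL, NULL, NULL, 8); (NULL, NULL, NULL, NULL)

FULL OUTER JOIN keeps every row from both sides; unmatched rows get NULL for the other side's columns.
Matching on u.uid = l.uid. A NULL in a compared column never satisfies the condition.
Matched pairs: 6; unmatched u rows kept: 4; unmatched l rows kept: 2.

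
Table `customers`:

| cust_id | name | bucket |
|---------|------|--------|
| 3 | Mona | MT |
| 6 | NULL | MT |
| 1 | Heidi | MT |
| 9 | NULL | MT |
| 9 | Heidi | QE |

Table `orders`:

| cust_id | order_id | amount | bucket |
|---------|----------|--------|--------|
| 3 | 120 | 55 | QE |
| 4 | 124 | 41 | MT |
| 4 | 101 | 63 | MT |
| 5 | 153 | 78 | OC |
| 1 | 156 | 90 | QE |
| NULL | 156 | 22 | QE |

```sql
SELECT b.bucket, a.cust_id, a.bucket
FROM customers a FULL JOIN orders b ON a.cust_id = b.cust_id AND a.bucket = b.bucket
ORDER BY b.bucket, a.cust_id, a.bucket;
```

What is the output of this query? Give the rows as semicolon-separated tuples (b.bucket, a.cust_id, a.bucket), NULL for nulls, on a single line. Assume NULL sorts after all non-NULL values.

(MT, NULL, NULL); (MT, NULL, NULL); (OC, NULL, NULL); (QE, NULL, NULL); (QE, NULL, NULL); (QE, NULL, NULL); (NULL, 1, MT); (NULL, 3, MT); (NULL, 6, MT); (NULL, 9, MT); (NULL, 9, QE)

FULL OUTER JOIN keeps every row from both sides; unmatched rows get NULL for the other side's columns.
Matching on a.cust_id = b.cust_id AND a.bucket = b.bucket. A NULL in a compared column never satisfies the condition.
- a[0] cust_id=3, bucket=MT → no match; kept with NULLs on the b side.
- a[1] cust_id=6, bucket=MT → no match; kept with NULLs on the b side.
- a[2] cust_id=1, bucket=MT → no match; kept with NULLs on the b side.
- a[3] cust_id=9, bucket=MT → no match; kept with NULLs on the b side.
- a[4] cust_id=9, bucket=QE → no match; kept with NULLs on the b side.
- plus 6 unmatched b row(s), each kept with NULL a columns.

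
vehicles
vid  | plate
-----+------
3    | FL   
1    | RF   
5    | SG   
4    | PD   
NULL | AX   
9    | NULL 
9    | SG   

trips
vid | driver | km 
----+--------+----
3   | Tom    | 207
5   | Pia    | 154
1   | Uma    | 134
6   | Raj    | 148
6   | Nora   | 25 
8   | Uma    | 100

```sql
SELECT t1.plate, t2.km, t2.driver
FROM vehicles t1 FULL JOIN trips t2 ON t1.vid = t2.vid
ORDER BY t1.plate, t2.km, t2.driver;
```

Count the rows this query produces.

10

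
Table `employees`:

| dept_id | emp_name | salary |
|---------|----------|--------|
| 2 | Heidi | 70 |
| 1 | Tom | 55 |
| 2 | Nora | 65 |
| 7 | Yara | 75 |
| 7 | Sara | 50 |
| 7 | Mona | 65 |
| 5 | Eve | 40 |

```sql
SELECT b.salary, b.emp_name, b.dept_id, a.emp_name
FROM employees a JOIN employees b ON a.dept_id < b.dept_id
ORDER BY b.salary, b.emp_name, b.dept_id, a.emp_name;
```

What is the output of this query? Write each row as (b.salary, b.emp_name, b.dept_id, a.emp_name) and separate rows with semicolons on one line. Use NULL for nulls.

(40, Eve, 5, Heidi); (40, Eve, 5, Nora); (40, Eve, 5, Tom); (50, Sara, 7, Eve); (50, Sara, 7, Heidi); (50, Sara, 7, Nora); (50, Sara, 7, Tom); (65, Mona, 7, Eve); (65, Mona, 7, Heidi); (65, Mona, 7, Nora); (65, Mona, 7, Tom); (65, Nora, 2, Tom); (70, Heidi, 2, Tom); (75, Yara, 7, Eve); (75, Yara, 7, Heidi); (75, Yara, 7, Nora); (75, Yara, 7, Tom)

INNER JOIN keeps only pairs where the ON condition holds.
Matching on a.dept_id < b.dept_id.
Matched pairs: 17.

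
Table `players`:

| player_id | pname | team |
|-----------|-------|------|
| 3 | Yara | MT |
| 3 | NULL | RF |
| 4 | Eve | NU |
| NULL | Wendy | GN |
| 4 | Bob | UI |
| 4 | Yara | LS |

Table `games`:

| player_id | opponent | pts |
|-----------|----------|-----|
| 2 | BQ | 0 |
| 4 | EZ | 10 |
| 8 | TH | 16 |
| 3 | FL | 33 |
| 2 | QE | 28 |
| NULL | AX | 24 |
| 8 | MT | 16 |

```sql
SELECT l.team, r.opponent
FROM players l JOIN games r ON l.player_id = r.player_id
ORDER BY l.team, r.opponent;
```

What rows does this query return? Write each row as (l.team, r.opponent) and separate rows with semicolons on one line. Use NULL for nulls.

INNER JOIN keeps only pairs where the ON condition holds.
Matching on l.player_id = r.player_id. A NULL in a compared column never satisfies the condition.
- player_id=3: 1 matching r row(s), so 1 row(s) emitted.
- player_id=3: 1 matching r row(s), so 1 row(s) emitted.
- player_id=4: 1 matching r row(s), so 1 row(s) emitted.
- player_id=NULL: no matching r row, dropped.
- player_id=4: 1 matching r row(s), so 1 row(s) emitted.
- player_id=4: 1 matching r row(s), so 1 row(s) emitted.
After projecting and ordering:
l.team | r.opponent
LS | EZ
MT | FL
NU | EZ
RF | FL
UI | EZ

(LS, EZ); (MT, FL); (NU, EZ); (RF, FL); (UI, EZ)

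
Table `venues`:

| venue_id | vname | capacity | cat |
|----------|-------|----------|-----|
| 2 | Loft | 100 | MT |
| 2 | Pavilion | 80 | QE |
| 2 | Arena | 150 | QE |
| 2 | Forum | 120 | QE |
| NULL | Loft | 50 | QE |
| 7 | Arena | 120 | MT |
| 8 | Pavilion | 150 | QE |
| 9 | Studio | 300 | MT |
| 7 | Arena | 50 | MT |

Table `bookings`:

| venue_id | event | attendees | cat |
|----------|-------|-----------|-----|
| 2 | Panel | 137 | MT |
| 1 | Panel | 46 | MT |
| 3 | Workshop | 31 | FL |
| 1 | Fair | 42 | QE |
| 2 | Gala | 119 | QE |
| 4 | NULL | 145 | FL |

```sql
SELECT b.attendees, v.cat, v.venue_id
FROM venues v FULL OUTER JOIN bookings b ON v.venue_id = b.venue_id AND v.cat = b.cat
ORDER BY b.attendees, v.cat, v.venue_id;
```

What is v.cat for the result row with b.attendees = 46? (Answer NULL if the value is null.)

FULL OUTER JOIN keeps every row from both sides; unmatched rows get NULL for the other side's columns.
Matching on v.venue_id = b.venue_id AND v.cat = b.cat. A NULL in a compared column never satisfies the condition.
Matched pairs: 4; unmatched v rows kept: 5; unmatched b rows kept: 4.

NULL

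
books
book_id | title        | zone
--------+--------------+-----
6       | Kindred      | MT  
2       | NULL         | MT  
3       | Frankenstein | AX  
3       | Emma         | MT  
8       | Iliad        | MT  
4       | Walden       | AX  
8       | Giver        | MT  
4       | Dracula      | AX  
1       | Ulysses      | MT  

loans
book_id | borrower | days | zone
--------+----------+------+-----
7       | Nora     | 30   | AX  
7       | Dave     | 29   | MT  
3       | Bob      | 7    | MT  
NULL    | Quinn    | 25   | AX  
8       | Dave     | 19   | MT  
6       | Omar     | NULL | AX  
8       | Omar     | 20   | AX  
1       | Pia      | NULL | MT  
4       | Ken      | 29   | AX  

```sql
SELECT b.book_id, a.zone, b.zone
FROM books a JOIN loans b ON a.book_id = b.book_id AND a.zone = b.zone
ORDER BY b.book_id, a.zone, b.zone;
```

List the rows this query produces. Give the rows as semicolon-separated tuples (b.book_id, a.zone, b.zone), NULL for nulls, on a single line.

(1, MT, MT); (3, MT, MT); (4, AX, AX); (4, AX, AX); (8, MT, MT); (8, MT, MT)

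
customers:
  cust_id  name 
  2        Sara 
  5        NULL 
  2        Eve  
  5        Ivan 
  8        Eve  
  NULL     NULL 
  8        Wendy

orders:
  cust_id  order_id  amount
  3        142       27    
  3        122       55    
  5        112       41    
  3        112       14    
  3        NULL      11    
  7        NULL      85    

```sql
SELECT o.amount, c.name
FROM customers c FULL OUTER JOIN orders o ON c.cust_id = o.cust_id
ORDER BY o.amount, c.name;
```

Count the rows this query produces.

FULL OUTER JOIN keeps every row from both sides; unmatched rows get NULL for the other side's columns.
Matching on c.cust_id = o.cust_id. A NULL in a compared column never satisfies the condition.
- c row (cust_id=2): no match → kept, o columns NULL.
- c row (cust_id=5): matches 1 o row(s) → 1 output row(s).
- c row (cust_id=2): no match → kept, o columns NULL.
- c row (cust_id=5): matches 1 o row(s) → 1 output row(s).
- c row (cust_id=8): no match → kept, o columns NULL.
- c row (cust_id=NULL): no match → kept, o columns NULL.
- c row (cust_id=8): no match → kept, o columns NULL.
- plus 5 unmatched o row(s), each kept with NULL c columns.
Total: 2 matched + 10 padded = 12 rows.

12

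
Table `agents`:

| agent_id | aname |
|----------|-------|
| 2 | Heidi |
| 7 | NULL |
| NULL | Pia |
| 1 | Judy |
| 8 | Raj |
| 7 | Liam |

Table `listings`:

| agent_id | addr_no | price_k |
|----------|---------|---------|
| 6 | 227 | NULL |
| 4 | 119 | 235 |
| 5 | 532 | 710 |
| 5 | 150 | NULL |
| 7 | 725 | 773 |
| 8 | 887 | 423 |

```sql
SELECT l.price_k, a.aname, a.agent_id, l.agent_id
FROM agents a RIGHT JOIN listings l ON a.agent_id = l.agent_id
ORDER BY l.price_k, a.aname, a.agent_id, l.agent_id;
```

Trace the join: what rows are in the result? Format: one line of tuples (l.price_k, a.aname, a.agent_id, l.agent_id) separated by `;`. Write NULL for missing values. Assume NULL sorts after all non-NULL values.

(235, NULL, NULL, 4); (423, Raj, 8, 8); (710, NULL, NULL, 5); (773, Liam, 7, 7); (773, NULL, 7, 7); (NULL, NULL, NULL, 5); (NULL, NULL, NULL, 6)

RIGHT JOIN keeps every row from `listings`; unmatched rows get NULL for `agents`'s columns.
Matching on a.agent_id = l.agent_id. A NULL in a compared column never satisfies the condition.
Matched pairs: 3; unmatched l rows kept: 4.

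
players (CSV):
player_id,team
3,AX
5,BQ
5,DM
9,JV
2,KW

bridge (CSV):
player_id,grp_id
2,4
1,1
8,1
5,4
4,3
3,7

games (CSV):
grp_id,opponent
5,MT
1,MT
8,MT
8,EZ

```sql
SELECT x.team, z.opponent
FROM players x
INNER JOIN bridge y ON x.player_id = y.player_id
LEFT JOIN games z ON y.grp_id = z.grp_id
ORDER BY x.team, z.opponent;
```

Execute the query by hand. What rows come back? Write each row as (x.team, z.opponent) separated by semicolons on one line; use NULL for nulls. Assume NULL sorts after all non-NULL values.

Evaluate left to right. First `players x INNER JOIN bridge y` on player_id: 4 row(s).
Then LEFT JOIN `games z` on grp_id: each of those 4 rows is kept; rows whose y.grp_id has no match in z get NULL for z's columns.

(AX, NULL); (BQ, NULL); (DM, NULL); (KW, NULL)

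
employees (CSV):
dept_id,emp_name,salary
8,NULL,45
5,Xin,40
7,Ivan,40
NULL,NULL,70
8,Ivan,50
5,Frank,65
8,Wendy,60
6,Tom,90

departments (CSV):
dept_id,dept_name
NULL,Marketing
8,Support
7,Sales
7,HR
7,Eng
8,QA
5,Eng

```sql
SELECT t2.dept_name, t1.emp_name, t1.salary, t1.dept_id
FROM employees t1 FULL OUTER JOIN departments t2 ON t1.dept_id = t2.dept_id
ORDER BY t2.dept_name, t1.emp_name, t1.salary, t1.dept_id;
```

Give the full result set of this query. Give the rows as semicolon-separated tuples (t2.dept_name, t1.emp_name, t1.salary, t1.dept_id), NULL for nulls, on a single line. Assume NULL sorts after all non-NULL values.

FULL OUTER JOIN keeps every row from both sides; unmatched rows get NULL for the other side's columns.
Matching on t1.dept_id = t2.dept_id. A NULL in a compared column never satisfies the condition.
Matched pairs: 11; unmatched t1 rows kept: 2; unmatched t2 rows kept: 1.

(Eng, Frank, 65, 5); (Eng, Ivan, 40, 7); (Eng, Xin, 40, 5); (HR, Ivan, 40, 7); (Marketing, NULL, NULL, NULL); (QA, Ivan, 50, 8); (QA, Wendy, 60, 8); (QA, NULL, 45, 8); (Sales, Ivan, 40, 7); (Support, Ivan, 50, 8); (Support, Wendy, 60, 8); (Support, NULL, 45, 8); (NULL, Tom, 90, 6); (NULL, NULL, 70, NULL)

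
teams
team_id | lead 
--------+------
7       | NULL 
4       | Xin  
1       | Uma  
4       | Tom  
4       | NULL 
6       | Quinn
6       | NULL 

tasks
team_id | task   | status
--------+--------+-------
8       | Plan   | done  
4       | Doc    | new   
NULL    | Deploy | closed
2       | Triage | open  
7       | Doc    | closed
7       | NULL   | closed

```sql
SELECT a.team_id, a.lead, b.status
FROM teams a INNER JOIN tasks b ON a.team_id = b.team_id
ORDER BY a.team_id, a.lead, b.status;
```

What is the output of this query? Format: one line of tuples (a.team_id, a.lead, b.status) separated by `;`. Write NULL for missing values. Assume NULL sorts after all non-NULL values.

INNER JOIN keeps only pairs where the ON condition holds.
Matching on a.team_id = b.team_id. A NULL in a compared column never satisfies the condition.
- a row (team_id=7): matches 2 b row(s) → 2 output row(s).
- a row (team_id=4): matches 1 b row(s) → 1 output row(s).
- a row (team_id=1): no match → dropped.
- a row (team_id=4): matches 1 b row(s) → 1 output row(s).
- a row (team_id=4): matches 1 b row(s) → 1 output row(s).
- a row (team_id=6): no match → dropped.
- a row (team_id=6): no match → dropped.
After projecting and ordering:
a.team_id | a.lead | b.status
4 | Tom | new
4 | Xin | new
4 | NULL | new
7 | NULL | closed
7 | NULL | closed

(4, Tom, new); (4, Xin, new); (4, NULL, new); (7, NULL, closed); (7, NULL, closed)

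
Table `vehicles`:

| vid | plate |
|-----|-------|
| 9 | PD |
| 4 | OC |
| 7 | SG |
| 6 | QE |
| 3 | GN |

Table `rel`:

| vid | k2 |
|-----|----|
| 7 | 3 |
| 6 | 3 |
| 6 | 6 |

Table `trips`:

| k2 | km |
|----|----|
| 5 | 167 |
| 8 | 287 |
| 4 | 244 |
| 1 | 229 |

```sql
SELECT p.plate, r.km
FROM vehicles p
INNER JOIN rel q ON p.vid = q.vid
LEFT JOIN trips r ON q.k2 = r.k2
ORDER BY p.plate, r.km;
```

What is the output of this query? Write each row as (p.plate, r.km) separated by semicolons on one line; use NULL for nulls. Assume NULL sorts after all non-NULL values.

(QE, NULL); (QE, NULL); (SG, NULL)

Step 1 — p INNER JOIN q on vid → 3 row(s).
Then LEFT JOIN `trips r` on k2: each of those 3 rows is kept; rows whose q.k2 has no match in r get NULL for r's columns.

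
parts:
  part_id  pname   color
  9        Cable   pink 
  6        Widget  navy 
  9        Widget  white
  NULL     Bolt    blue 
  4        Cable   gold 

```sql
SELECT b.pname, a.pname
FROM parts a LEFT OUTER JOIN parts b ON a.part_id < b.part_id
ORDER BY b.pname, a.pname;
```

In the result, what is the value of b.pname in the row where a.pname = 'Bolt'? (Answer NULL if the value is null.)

LEFT JOIN keeps every row from `parts a`; unmatched rows get NULL for `parts b`'s columns.
Matching on a.part_id < b.part_id. A NULL in a compared column never satisfies the condition.
- part_id=9: no b row matches, row kept with b columns NULL.
- part_id=6: 2 matching b row(s), so 2 row(s) emitted.
- part_id=9: no b row matches, row kept with b columns NULL.
- part_id=NULL: no b row matches, row kept with b columns NULL.
- part_id=4: 3 matching b row(s), so 3 row(s) emitted.

NULL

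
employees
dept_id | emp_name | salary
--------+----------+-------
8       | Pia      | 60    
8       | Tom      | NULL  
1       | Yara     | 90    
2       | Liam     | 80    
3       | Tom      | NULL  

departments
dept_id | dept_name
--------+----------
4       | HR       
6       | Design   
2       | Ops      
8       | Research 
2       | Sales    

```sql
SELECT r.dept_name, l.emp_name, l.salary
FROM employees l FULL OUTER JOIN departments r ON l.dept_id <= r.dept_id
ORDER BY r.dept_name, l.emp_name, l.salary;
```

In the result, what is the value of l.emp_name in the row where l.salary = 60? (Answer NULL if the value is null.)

Pia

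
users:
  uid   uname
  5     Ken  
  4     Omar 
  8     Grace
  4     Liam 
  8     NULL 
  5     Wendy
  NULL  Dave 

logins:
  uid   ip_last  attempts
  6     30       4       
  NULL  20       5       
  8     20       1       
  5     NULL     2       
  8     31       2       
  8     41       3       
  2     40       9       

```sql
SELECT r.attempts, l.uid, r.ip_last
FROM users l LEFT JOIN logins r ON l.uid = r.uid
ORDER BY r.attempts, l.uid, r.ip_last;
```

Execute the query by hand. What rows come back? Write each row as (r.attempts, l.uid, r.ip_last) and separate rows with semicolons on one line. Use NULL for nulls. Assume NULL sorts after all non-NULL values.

(1, 8, 20); (1, 8, 20); (2, 5, NULL); (2, 5, NULL); (2, 8, 31); (2, 8, 31); (3, 8, 41); (3, 8, 41); (NULL, 4, NULL); (NULL, 4, NULL); (NULL, NULL, NULL)

LEFT JOIN keeps every row from `users`; unmatched rows get NULL for `logins`'s columns.
Matching on l.uid = r.uid. A NULL in a compared column never satisfies the condition.
Matched pairs: 8; unmatched l rows kept: 3.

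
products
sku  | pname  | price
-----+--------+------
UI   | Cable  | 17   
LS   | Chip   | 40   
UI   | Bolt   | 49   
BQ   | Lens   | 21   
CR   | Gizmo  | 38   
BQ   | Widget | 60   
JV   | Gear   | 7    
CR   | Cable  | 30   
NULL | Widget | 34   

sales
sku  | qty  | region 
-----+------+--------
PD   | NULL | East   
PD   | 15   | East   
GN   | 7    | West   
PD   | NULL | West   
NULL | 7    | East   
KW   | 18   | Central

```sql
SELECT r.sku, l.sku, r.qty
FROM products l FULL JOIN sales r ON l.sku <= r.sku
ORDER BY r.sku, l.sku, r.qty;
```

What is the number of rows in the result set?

FULL OUTER JOIN keeps every row from both sides; unmatched rows get NULL for the other side's columns.
Matching on l.sku <= r.sku. A NULL in a compared column never satisfies the condition.
- sku=UI: no r row matches, row kept with r columns NULL.
- sku=LS: 3 matching r row(s), so 3 row(s) emitted.
- sku=UI: no r row matches, row kept with r columns NULL.
- sku=BQ: 5 matching r row(s), so 5 row(s) emitted.
- sku=CR: 5 matching r row(s), so 5 row(s) emitted.
- sku=BQ: 5 matching r row(s), so 5 row(s) emitted.
- sku=JV: 4 matching r row(s), so 4 row(s) emitted.
- sku=CR: 5 matching r row(s), so 5 row(s) emitted.
- sku=NULL: no r row matches, row kept with r columns NULL.
- plus 1 unmatched r row(s), each kept with NULL l columns.
Total: 27 matched + 4 padded = 31 rows.

31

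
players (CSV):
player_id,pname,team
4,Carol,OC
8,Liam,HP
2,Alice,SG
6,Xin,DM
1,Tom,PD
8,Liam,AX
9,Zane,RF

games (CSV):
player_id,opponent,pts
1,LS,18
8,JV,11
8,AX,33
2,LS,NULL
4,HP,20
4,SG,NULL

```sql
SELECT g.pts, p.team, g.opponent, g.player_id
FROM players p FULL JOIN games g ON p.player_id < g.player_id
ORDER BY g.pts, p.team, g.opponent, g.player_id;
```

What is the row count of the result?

FULL OUTER JOIN keeps every row from both sides; unmatched rows get NULL for the other side's columns.
Matching on p.player_id < g.player_id.
- p[0] player_id=4 → 2 match(es) in g → 2 row(s).
- p[1] player_id=8 → no match; kept with NULLs on the g side.
- p[2] player_id=2 → 4 match(es) in g → 4 row(s).
- p[3] player_id=6 → 2 match(es) in g → 2 row(s).
- p[4] player_id=1 → 5 match(es) in g → 5 row(s).
- p[5] player_id=8 → no match; kept with NULLs on the g side.
- p[6] player_id=9 → no match; kept with NULLs on the g side.
- 1 g row(s) had no p match → kept, p columns NULL.
Total: 13 matched + 4 padded = 17 rows.

17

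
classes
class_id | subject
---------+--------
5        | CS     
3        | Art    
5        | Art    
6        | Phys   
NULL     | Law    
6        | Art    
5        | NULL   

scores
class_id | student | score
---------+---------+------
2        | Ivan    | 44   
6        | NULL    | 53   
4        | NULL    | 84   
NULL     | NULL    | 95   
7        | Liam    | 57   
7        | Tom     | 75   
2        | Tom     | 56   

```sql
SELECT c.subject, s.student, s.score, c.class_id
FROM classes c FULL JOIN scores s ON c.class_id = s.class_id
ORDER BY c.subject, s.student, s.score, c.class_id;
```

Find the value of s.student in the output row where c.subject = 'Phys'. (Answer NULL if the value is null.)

FULL OUTER JOIN keeps every row from both sides; unmatched rows get NULL for the other side's columns.
Matching on c.class_id = s.class_id. A NULL in a compared column never satisfies the condition.
Matched pairs: 2; unmatched c rows kept: 5; unmatched s rows kept: 6.

NULL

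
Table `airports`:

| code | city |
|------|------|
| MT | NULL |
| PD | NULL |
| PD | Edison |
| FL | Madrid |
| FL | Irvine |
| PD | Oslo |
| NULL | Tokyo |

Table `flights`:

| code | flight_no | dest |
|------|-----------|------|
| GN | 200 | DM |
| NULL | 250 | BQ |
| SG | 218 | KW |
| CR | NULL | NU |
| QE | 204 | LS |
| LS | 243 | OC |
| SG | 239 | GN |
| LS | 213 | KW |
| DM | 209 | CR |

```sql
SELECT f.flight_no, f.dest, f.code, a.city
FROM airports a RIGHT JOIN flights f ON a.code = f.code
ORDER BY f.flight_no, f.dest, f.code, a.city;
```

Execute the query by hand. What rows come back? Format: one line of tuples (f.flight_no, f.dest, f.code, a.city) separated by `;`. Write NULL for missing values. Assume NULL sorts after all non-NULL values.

(200, DM, GN, NULL); (204, LS, QE, NULL); (209, CR, DM, NULL); (213, KW, LS, NULL); (218, KW, SG, NULL); (239, GN, SG, NULL); (243, OC, LS, NULL); (250, BQ, NULL, NULL); (NULL, NU, CR, NULL)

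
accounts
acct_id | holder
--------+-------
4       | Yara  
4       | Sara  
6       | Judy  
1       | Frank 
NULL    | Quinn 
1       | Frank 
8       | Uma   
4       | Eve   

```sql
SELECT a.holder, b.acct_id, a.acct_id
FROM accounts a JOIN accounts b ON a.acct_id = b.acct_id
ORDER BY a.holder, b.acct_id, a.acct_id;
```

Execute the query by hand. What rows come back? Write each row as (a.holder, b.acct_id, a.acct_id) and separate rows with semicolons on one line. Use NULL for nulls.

INNER JOIN keeps only pairs where the ON condition holds.
Matching on a.acct_id = b.acct_id. A NULL in a compared column never satisfies the condition.
- a[0] acct_id=4 → 3 match(es) in b → 3 row(s).
- a[1] acct_id=4 → 3 match(es) in b → 3 row(s).
- a[2] acct_id=6 → 1 match(es) in b → 1 row(s).
- a[3] acct_id=1 → 2 match(es) in b → 2 row(s).
- a[4] acct_id=NULL → no match; dropped.
- a[5] acct_id=1 → 2 match(es) in b → 2 row(s).
- a[6] acct_id=8 → 1 match(es) in b → 1 row(s).
- a[7] acct_id=4 → 3 match(es) in b → 3 row(s).

(Eve, 4, 4); (Eve, 4, 4); (Eve, 4, 4); (Frank, 1, 1); (Frank, 1, 1); (Frank, 1, 1); (Frank, 1, 1); (Judy, 6, 6); (Sara, 4, 4); (Sara, 4, 4); (Sara, 4, 4); (Uma, 8, 8); (Yara, 4, 4); (Yara, 4, 4); (Yara, 4, 4)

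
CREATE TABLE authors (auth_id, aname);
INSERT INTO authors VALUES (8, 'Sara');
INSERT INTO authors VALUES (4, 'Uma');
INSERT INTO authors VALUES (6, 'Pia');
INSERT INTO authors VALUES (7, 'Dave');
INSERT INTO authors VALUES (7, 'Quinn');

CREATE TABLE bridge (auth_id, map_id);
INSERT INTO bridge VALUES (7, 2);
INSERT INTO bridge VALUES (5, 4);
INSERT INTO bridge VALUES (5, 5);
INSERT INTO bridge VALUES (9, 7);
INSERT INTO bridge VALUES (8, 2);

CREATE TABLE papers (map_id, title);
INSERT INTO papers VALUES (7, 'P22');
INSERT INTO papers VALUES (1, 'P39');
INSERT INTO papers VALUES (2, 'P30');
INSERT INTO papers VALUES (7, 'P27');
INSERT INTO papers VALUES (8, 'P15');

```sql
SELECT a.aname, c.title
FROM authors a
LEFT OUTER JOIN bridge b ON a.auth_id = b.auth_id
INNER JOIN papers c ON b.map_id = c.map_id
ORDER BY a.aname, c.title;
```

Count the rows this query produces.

Step 1 — a LEFT JOIN b on auth_id → 5 row(s).
Then INNER JOIN `papers c` on map_id: keep only rows whose b.map_id appears in c.
Result: 3 row(s).

3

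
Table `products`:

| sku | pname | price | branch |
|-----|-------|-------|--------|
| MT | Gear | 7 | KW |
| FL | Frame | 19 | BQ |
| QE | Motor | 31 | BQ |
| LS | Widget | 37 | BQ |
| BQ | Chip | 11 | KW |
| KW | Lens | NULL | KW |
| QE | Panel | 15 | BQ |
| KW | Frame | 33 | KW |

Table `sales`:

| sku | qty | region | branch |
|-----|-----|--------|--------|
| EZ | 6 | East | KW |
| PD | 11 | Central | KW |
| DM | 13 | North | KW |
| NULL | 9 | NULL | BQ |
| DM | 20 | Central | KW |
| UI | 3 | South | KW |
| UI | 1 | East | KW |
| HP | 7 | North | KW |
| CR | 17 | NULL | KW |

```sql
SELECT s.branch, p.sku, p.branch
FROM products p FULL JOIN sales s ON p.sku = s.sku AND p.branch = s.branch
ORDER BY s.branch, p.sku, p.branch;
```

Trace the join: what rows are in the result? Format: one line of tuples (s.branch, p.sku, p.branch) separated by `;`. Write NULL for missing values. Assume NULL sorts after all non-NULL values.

FULL OUTER JOIN keeps every row from both sides; unmatched rows get NULL for the other side's columns.
Matching on p.sku = s.sku AND p.branch = s.branch. A NULL in a compared column never satisfies the condition.
- p row (sku=MT, branch=KW): no match → kept, s columns NULL.
- p row (sku=FL, branch=BQ): no match → kept, s columns NULL.
- p row (sku=QE, branch=BQ): no match → kept, s columns NULL.
- p row (sku=LS, branch=BQ): no match → kept, s columns NULL.
- p row (sku=BQ, branch=KW): no match → kept, s columns NULL.
- p row (sku=KW, branch=KW): no match → kept, s columns NULL.
- p row (sku=QE, branch=BQ): no match → kept, s columns NULL.
- p row (sku=KW, branch=KW): no match → kept, s columns NULL.
- 9 s row(s) had no p match → kept, p columns NULL.

(BQ, NULL, NULL); (KW, NULL, NULL); (KW, NULL, NULL); (KW, NULL, NULL); (KW, NULL, NULL); (KW, NULL, NULL); (KW, NULL, NULL); (KW, NULL, NULL); (KW, NULL, NULL); (NULL, BQ, KW); (NULL, FL, BQ); (NULL, KW, KW); (NULL, KW, KW); (NULL, LS, BQ); (NULL, MT, KW); (NULL, QE, BQ); (NULL, QE, BQ)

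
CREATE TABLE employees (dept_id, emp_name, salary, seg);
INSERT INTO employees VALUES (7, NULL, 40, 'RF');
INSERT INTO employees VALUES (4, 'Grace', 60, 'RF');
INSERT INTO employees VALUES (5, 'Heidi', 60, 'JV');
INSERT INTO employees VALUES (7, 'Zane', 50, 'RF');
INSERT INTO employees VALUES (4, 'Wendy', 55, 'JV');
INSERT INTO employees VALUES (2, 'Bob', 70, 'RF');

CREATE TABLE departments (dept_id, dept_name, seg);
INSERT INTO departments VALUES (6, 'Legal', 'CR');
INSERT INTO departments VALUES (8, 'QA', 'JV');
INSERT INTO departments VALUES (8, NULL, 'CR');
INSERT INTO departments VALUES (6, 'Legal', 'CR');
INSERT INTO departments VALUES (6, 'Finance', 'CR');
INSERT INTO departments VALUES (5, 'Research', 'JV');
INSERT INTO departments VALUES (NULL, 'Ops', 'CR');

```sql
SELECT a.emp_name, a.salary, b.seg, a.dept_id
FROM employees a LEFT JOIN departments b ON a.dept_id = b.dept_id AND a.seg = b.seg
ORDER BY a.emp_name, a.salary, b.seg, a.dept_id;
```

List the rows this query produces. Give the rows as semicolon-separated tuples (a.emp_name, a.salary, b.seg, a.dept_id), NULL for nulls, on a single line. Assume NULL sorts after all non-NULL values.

LEFT JOIN keeps every row from `employees`; unmatched rows get NULL for `departments`'s columns.
Matching on a.dept_id = b.dept_id AND a.seg = b.seg. A NULL in a compared column never satisfies the condition.
- dept_id=7, seg=RF: no b row matches, row kept with b columns NULL.
- dept_id=4, seg=RF: no b row matches, row kept with b columns NULL.
- dept_id=5, seg=JV: 1 matching b row(s), so 1 row(s) emitted.
- dept_id=7, seg=RF: no b row matches, row kept with b columns NULL.
- dept_id=4, seg=JV: no b row matches, row kept with b columns NULL.
- dept_id=2, seg=RF: no b row matches, row kept with b columns NULL.
After projecting and ordering:
a.emp_name | a.salary | b.seg | a.dept_id
Bob | 70 | NULL | 2
Grace | 60 | NULL | 4
Heidi | 60 | JV | 5
Wendy | 55 | NULL | 4
Zane | 50 | NULL | 7
NULL | 40 | NULL | 7

(Bob, 70, NULL, 2); (Grace, 60, NULL, 4); (Heidi, 60, JV, 5); (Wendy, 55, NULL, 4); (Zane, 50, NULL, 7); (NULL, 40, NULL, 7)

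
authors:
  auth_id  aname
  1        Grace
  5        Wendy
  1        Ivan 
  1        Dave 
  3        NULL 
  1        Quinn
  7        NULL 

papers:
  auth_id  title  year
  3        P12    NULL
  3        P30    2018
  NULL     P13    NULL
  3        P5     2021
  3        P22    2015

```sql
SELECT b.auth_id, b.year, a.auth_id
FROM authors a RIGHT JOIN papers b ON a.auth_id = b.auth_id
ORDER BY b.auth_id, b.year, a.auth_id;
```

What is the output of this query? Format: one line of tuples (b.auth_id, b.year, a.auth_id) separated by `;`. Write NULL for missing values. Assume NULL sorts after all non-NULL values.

RIGHT JOIN keeps every row from `papers`; unmatched rows get NULL for `authors`'s columns.
Matching on a.auth_id = b.auth_id. A NULL in a compared column never satisfies the condition.
- auth_id=1: no matching b row.
- auth_id=5: no matching b row.
- auth_id=1: no matching b row.
- auth_id=1: no matching b row.
- auth_id=3: 4 matching b row(s), so 4 row(s) emitted.
- auth_id=1: no matching b row.
- auth_id=7: no matching b row.
- 1 row(s) from b found no a partner → padded with NULL.
After projecting and ordering:
b.auth_id | b.year | a.auth_id
3 | 2015 | 3
3 | 2018 | 3
3 | 2021 | 3
3 | NULL | 3
NULL | NULL | NULL

(3, 2015, 3); (3, 2018, 3); (3, 2021, 3); (3, NULL, 3); (NULL, NULL, NULL)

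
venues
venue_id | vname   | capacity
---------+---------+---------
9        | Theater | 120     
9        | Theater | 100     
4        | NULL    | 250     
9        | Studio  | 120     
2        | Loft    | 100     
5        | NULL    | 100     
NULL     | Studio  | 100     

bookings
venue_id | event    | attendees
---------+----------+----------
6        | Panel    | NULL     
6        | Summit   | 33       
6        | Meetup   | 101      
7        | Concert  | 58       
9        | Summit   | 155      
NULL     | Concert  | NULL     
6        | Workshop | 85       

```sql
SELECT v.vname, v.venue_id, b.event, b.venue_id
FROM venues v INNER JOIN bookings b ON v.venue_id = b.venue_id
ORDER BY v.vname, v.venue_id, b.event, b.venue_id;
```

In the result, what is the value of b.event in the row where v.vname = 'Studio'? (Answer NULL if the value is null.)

INNER JOIN keeps only pairs where the ON condition holds.
Matching on v.venue_id = b.venue_id. A NULL in a compared column never satisfies the condition.
Matched pairs: 3.

Summit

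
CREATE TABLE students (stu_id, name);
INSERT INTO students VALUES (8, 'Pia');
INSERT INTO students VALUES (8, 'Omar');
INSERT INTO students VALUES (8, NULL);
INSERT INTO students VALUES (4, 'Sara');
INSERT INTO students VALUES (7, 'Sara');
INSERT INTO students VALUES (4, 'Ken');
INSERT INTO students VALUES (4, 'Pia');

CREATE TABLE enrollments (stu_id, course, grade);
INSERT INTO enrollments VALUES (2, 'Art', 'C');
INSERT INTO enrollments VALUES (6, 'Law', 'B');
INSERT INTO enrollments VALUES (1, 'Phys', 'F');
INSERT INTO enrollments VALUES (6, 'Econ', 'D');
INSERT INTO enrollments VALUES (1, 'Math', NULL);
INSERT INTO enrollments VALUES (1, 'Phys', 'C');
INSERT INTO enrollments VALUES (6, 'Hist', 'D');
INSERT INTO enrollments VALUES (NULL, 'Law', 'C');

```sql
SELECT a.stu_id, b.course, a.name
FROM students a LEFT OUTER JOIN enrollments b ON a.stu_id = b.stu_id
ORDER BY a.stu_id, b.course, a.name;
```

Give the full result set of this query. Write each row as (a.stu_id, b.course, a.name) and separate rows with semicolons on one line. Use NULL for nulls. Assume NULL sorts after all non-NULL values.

(4, NULL, Ken); (4, NULL, Pia); (4, NULL, Sara); (7, NULL, Sara); (8, NULL, Omar); (8, NULL, Pia); (8, NULL, NULL)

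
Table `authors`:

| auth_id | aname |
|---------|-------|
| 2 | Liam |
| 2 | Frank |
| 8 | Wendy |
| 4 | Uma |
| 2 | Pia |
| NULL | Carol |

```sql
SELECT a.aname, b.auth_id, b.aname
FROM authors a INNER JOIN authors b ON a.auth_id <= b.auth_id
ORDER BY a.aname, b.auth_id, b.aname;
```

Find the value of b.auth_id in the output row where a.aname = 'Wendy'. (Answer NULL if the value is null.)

8

INNER JOIN keeps only pairs where the ON condition holds.
Matching on a.auth_id <= b.auth_id. A NULL in a compared column never satisfies the condition.
- a[0] auth_id=2 → 5 match(es) in b → 5 row(s).
- a[1] auth_id=2 → 5 match(es) in b → 5 row(s).
- a[2] auth_id=8 → 1 match(es) in b → 1 row(s).
- a[3] auth_id=4 → 2 match(es) in b → 2 row(s).
- a[4] auth_id=2 → 5 match(es) in b → 5 row(s).
- a[5] auth_id=NULL → no match; dropped.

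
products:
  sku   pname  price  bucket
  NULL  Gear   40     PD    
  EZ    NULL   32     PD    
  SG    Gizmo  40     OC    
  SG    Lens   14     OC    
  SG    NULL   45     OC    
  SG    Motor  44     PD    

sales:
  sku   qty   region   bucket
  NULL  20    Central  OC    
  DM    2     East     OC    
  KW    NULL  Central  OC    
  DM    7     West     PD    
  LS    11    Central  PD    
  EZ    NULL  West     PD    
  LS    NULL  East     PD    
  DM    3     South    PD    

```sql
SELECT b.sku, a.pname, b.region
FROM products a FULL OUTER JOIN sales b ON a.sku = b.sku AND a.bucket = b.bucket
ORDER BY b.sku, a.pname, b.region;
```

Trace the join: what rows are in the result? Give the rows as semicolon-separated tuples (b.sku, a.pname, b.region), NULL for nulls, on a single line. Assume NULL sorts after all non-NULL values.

FULL OUTER JOIN keeps every row from both sides; unmatched rows get NULL for the other side's columns.
Matching on a.sku = b.sku AND a.bucket = b.bucket. A NULL in a compared column never satisfies the condition.
- a row (sku=NULL, bucket=PD): no match → kept, b columns NULL.
- a row (sku=EZ, bucket=PD): matches 1 b row(s) → 1 output row(s).
- a row (sku=SG, bucket=OC): no match → kept, b columns NULL.
- a row (sku=SG, bucket=OC): no match → kept, b columns NULL.
- a row (sku=SG, bucket=OC): no match → kept, b columns NULL.
- a row (sku=SG, bucket=PD): no match → kept, b columns NULL.
- 7 row(s) from b found no a partner → padded with NULL.

(DM, NULL, East); (DM, NULL, South); (DM, NULL, West); (EZ, NULL, West); (KW, NULL, Central); (LS, NULL, Central); (LS, NULL, East); (NULL, Gear, NULL); (NULL, Gizmo, NULL); (NULL, Lens, NULL); (NULL, Motor, NULL); (NULL, NULL, Central); (NULL, NULL, NULL)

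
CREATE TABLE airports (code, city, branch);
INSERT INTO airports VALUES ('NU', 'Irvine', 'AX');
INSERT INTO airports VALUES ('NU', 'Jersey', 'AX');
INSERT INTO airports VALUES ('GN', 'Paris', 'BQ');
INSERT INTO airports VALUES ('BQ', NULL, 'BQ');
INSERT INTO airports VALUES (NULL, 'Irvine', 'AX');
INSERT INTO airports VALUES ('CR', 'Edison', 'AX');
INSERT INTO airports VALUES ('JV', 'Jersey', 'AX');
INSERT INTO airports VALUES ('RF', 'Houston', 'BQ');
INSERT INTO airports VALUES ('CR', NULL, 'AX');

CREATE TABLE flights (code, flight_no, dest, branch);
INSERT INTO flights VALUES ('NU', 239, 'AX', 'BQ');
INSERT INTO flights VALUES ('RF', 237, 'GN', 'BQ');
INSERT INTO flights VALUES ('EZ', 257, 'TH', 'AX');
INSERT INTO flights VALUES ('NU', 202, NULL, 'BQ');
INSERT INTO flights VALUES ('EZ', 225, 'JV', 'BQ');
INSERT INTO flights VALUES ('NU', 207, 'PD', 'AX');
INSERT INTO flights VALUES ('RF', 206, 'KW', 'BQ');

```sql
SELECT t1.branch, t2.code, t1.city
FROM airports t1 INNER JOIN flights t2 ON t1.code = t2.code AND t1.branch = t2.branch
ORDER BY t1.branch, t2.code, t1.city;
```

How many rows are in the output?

4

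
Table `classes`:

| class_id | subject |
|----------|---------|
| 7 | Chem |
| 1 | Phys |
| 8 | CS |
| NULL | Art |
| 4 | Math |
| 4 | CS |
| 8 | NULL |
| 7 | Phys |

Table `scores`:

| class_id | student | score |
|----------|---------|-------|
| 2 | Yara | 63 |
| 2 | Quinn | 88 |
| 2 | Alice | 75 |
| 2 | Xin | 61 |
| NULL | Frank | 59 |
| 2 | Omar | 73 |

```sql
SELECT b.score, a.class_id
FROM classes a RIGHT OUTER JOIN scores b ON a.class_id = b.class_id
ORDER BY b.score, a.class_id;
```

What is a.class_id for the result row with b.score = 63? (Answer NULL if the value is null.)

RIGHT JOIN keeps every row from `scores`; unmatched rows get NULL for `classes`'s columns.
Matching on a.class_id = b.class_id. A NULL in a compared column never satisfies the condition.
Matched pairs: 0; unmatched b rows kept: 6.

NULL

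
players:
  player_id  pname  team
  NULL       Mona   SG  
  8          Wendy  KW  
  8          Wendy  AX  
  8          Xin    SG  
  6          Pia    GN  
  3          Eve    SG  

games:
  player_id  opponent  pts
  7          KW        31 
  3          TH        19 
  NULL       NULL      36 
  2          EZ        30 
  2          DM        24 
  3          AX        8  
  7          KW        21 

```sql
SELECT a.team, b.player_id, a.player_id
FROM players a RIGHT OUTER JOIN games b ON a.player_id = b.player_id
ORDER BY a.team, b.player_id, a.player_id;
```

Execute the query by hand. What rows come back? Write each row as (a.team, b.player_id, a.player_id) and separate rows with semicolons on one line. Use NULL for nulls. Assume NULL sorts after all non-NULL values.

(SG, 3, 3); (SG, 3, 3); (NULL, 2, NULL); (NULL, 2, NULL); (NULL, 7, NULL); (NULL, 7, NULL); (NULL, NULL, NULL)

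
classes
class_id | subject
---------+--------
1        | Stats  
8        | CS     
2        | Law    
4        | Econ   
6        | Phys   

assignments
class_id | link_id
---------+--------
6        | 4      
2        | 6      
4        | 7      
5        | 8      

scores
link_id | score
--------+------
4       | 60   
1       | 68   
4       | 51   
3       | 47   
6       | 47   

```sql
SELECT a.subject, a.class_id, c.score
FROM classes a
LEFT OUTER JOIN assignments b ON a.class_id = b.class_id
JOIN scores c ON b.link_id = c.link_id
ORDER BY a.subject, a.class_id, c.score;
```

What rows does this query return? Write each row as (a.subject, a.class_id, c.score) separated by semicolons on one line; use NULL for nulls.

Joins associate left-to-right: classes LEFT JOIN assignments on class_id gives 5 intermediate row(s).
Then INNER JOIN `scores c` on link_id: keep only rows whose b.link_id appears in c.

(Law, 2, 47); (Phys, 6, 51); (Phys, 6, 60)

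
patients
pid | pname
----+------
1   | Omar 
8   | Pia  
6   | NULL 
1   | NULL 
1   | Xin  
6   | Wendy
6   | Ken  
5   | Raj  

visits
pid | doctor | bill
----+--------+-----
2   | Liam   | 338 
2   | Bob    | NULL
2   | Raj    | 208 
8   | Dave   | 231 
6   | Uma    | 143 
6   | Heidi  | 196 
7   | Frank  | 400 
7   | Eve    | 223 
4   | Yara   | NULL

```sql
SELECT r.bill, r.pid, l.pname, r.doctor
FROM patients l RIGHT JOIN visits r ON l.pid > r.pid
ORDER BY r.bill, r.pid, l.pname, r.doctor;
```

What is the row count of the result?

25

RIGHT JOIN keeps every row from `visits`; unmatched rows get NULL for `patients`'s columns.
Matching on l.pid > r.pid.
- pid=1: no matching r row.
- pid=8: 8 matching r row(s), so 8 row(s) emitted.
- pid=6: 4 matching r row(s), so 4 row(s) emitted.
- pid=1: no matching r row.
- pid=1: no matching r row.
- pid=6: 4 matching r row(s), so 4 row(s) emitted.
- pid=6: 4 matching r row(s), so 4 row(s) emitted.
- pid=5: 4 matching r row(s), so 4 row(s) emitted.
- 1 row(s) from r found no l partner → padded with NULL.
Total: 24 matched + 1 padded = 25 rows.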